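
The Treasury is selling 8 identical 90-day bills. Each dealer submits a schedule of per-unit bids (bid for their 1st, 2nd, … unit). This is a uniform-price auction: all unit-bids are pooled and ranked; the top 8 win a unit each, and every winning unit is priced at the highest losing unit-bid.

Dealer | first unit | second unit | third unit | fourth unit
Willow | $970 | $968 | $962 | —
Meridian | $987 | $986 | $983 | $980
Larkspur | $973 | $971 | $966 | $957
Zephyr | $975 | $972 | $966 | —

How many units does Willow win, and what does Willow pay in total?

Merging the schedules and taking the best 8: 987 (Meridian-1), 986 (Meridian-2), 983 (Meridian-3), 980 (Meridian-4), 975 (Zephyr-1), 973 (Larkspur-1), 972 (Zephyr-2), 971 (Larkspur-2)
Highest rejected unit-bid = $970.
Willow wins 0 unit(s) at $970 each.

Willow: 0 units, pays $0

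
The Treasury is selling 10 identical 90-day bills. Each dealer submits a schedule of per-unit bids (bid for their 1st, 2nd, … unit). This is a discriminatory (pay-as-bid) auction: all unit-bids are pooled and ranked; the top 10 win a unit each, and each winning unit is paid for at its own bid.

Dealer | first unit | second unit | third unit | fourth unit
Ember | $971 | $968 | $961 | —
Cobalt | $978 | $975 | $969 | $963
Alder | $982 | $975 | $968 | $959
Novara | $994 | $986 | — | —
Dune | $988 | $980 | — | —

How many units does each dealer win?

Alder 2, Cobalt 3, Dune 2, Ember 1, Novara 2

All unit-bids, highest first — top 10: 994 (Novara-1), 988 (Dune-1), 986 (Novara-2), 982 (Alder-1), 980 (Dune-2), 978 (Cobalt-1), 975 (Cobalt-2), 975 (Alder-2), 971 (Ember-1), 969 (Cobalt-3)
Next rejected bid: $968 (not a price — pay-as-bid).
Allocation: Alder 2, Cobalt 3, Dune 2, Ember 1, Novara 2.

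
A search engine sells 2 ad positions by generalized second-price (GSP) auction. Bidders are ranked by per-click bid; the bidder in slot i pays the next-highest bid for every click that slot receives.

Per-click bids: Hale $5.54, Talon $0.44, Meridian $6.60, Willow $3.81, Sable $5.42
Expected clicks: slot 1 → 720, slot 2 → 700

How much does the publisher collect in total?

Per-click bids in order: $6.60 (Meridian) > $5.54 (Hale) > $5.42 (Sable) > …
Slot 1: Meridian pays $5.54 × 720 = $3988.80
Slot 2: Hale pays $5.42 × 700 = $3794.00
Total = $7782.80

Total revenue: $7782.80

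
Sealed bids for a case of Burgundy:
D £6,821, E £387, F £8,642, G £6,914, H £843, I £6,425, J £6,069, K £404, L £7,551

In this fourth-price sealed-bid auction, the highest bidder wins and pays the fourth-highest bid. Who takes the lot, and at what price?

Bids ranked: 8,642 (F) > 7,551 (L) > 6,914 (G) > 6,821 (D) > 6,425 (I) > 6,069 (J) > …
F wins; payment is bid #4 in the ranking = £6,821.

F pays £6,821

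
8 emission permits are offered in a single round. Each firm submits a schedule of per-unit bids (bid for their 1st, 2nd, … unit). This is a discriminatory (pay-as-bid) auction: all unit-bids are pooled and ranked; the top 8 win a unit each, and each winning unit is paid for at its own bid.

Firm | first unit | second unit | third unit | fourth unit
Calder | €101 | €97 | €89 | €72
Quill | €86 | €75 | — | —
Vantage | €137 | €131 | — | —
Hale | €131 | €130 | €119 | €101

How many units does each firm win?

Calder 2, Hale 4, Vantage 2

Merging the schedules and taking the best 8: 137 (Vantage-1), 131 (Vantage-2), 131 (Hale-1), 130 (Hale-2), 119 (Hale-3), 101 (Calder-1), 101 (Hale-4), 97 (Calder-2)
Next rejected bid: €89 (not a price — pay-as-bid).
Allocation: Calder 2, Hale 4, Vantage 2.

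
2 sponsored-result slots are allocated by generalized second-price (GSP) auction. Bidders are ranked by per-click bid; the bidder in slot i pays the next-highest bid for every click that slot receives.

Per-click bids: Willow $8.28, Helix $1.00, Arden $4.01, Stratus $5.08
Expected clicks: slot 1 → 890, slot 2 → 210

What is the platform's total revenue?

Total revenue: $5363.30

Ranked by bid: $8.28 (Willow) > $5.08 (Stratus) > $4.01 (Arden) > …
Slot 1: Willow pays $5.08 × 890 = $4521.20
Slot 2: Stratus pays $4.01 × 210 = $842.10
Total = $5363.30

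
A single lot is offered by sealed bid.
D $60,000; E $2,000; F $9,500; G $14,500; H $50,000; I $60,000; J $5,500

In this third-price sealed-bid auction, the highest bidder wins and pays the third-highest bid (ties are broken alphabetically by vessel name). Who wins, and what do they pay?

Rule: the highest bidder wins and pays the third-highest bid.
Sorting bids: 60,000 (D) > 60,000 (I) > 50,000 (H) > 14,500 (G) > 9,500 (F) > 5,500 (J) > …
Tie at $60,000 → D wins by tie-break.
D wins; payment is bid #3 in the ranking = $50,000.

D pays $50,000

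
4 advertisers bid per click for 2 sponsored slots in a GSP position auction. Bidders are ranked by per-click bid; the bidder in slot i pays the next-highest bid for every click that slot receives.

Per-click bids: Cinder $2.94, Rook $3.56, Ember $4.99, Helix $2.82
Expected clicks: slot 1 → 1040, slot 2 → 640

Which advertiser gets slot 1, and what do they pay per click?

Ember; $3.56 per click

Per-click bids in order: $4.99 (Ember) > $3.56 (Rook) > $2.94 (Cinder) > …
Slot 1 goes to the first-ranked bidder, Ember, who pays the next bid down: $3.56/click.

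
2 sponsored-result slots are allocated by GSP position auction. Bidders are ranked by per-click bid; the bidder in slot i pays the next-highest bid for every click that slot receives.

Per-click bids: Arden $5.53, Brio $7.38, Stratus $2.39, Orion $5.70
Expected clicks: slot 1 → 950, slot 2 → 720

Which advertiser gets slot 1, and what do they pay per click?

Brio; $5.70 per click

Ranked by bid: $7.38 (Brio) > $5.70 (Orion) > $5.53 (Arden) > …
Slot 1 goes to the first-ranked bidder, Brio, who pays the next bid down: $5.70/click.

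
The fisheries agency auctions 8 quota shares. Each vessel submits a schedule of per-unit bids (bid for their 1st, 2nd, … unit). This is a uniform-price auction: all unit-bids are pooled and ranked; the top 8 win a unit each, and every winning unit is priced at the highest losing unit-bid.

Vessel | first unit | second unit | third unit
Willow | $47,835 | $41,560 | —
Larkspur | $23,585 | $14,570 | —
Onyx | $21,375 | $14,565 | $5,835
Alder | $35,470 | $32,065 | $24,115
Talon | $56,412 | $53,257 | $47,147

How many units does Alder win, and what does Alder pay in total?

Alder: 3 units, pays $70,755

All unit-bids, highest first — top 8: 56,412 (Talon-1), 53,257 (Talon-2), 47,835 (Willow-1), 47,147 (Talon-3), 41,560 (Willow-2), 35,470 (Alder-1), 32,065 (Alder-2), 24,115 (Alder-3)
The (k+1)-th unit-bid is $23,585.
Alder wins 3 unit(s) at $23,585 each.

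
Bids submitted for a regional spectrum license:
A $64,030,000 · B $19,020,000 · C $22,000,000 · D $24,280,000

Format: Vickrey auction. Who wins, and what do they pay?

Rule: the highest bidder wins and pays the second-highest bid.
Bids ranked: 64,030,000 (A) > 24,280,000 (D) > 22,000,000 (C) > 19,020,000 (B)
A wins with the highest bid; price is set by the runner-up at $24,280,000.

A pays $24,280,000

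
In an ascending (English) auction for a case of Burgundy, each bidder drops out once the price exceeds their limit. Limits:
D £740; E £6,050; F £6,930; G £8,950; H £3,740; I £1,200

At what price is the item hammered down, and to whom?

Limits ranked: 8,950 (G) > 6,930 (F) > 6,050 (E) > 3,740 (H) > 1,200 (I) > 740 (D)
F is the last rival to drop out, at £6,930; G remains and wins at that price.

G wins at £6,930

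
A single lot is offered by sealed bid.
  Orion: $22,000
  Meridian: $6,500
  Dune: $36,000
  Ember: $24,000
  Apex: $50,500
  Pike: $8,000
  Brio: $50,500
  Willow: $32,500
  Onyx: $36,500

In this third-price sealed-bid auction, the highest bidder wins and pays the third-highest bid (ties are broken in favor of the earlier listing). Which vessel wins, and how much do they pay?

Apex pays $36,500

Bids ranked: 50,500 (Apex) > 50,500 (Brio) > 36,500 (Onyx) > 36,000 (Dune) > 32,500 (Willow) > 24,000 (Ember) > …
Tie at $50,500 → Apex wins by tie-break.
Apex wins; payment is bid #3 in the ranking = $36,500.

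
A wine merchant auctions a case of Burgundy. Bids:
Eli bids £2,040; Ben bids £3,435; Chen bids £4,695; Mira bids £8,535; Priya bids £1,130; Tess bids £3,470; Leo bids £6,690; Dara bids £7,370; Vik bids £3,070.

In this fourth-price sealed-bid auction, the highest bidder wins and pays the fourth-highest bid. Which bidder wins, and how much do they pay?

Mira pays £4,695

Bids ranked: 8,535 (Mira) > 7,370 (Dara) > 6,690 (Leo) > 4,695 (Chen) > 3,470 (Tess) > 3,435 (Ben) > …
Mira wins; payment is bid #4 in the ranking = £4,695.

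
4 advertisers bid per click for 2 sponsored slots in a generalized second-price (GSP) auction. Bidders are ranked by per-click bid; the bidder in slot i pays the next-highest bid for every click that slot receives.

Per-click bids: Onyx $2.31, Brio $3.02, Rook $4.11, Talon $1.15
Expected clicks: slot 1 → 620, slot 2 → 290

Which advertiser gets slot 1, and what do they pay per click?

Rook; $3.02 per click

Per-click bids in order: $4.11 (Rook) > $3.02 (Brio) > $2.31 (Onyx) > …
Slot 1 goes to the first-ranked bidder, Rook, who pays the next bid down: $3.02/click.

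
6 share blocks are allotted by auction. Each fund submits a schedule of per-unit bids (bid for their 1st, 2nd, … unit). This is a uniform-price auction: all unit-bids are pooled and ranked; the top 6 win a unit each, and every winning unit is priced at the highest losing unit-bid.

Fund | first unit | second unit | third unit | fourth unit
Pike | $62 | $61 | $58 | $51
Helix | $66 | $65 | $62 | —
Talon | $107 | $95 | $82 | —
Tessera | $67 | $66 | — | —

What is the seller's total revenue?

All unit-bids, highest first — top 6: 107 (Talon-1), 95 (Talon-2), 82 (Talon-3), 67 (Tessera-1), 66 (Helix-1), 66 (Tessera-2)
The (k+1)-th unit-bid is $65.
Allocation: Helix 1, Talon 3, Tessera 2. Every unit priced at $65.
Revenue = 6 × 65 = $390.

Total revenue: $390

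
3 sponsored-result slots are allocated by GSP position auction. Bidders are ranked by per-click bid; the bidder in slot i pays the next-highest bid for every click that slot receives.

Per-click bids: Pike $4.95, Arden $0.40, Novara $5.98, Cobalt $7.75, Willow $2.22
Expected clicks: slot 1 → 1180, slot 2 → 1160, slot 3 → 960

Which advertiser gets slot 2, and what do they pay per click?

Ranked by bid: $7.75 (Cobalt) > $5.98 (Novara) > $4.95 (Pike) > $2.22 (Willow) > …
Slot 2 goes to the second-ranked bidder, Novara, who pays the next bid down: $4.95/click.

Novara; $4.95 per click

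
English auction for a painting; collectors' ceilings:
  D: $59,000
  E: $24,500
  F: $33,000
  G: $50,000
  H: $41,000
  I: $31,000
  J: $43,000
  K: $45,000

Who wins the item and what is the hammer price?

Open ascending-bid auction: the price rises until one bidder remains; the winner pays the price at which the last rival dropped out.
Sorting limits: 59,000 (D) > 50,000 (G) > 45,000 (K) > 43,000 (J) > 41,000 (H) > 33,000 (F) > …
G is the last rival to drop out, at $50,000; D remains and wins at that price.

D wins at $50,000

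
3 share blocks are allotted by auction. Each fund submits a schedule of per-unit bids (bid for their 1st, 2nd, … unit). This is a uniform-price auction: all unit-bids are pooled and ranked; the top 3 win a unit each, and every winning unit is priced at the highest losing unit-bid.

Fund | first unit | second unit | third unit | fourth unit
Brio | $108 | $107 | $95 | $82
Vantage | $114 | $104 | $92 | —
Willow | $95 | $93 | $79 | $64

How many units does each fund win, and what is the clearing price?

All unit-bids, highest first — top 3: 114 (Vantage-1), 108 (Brio-1), 107 (Brio-2)
Highest rejected unit-bid = $104.
Allocation: Brio 2, Vantage 1.

Brio 2, Vantage 1; clearing price $104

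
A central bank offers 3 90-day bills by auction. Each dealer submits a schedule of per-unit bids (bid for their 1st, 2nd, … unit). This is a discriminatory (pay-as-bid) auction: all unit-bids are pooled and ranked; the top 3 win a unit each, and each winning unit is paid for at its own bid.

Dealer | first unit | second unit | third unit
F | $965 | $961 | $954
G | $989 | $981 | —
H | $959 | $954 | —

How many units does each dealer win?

F 1, G 2

Pooled unit-bids ranked (top 3): 989 (G-1), 981 (G-2), 965 (F-1)
Next rejected bid: $961 (not a price — pay-as-bid).
Allocation: F 1, G 2.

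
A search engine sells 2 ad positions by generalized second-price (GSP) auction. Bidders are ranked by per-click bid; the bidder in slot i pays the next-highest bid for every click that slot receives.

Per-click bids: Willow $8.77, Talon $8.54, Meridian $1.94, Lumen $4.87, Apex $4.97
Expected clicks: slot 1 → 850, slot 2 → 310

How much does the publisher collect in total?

Sorting advertisers: $8.77 (Willow) > $8.54 (Talon) > $4.97 (Apex) > …
Slot 1: Willow pays $8.54 × 850 = $7259.00
Slot 2: Talon pays $4.97 × 310 = $1540.70
Total = $8799.70

Total revenue: $8799.70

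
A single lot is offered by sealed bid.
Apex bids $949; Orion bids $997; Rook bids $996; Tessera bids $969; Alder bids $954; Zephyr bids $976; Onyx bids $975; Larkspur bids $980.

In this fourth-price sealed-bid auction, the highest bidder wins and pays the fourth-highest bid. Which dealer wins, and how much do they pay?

Sorting bids: 997 (Orion) > 996 (Rook) > 980 (Larkspur) > 976 (Zephyr) > 975 (Onyx) > 969 (Tessera) > …
Orion is highest; pays the fourth-highest bid, $976.

Orion pays $976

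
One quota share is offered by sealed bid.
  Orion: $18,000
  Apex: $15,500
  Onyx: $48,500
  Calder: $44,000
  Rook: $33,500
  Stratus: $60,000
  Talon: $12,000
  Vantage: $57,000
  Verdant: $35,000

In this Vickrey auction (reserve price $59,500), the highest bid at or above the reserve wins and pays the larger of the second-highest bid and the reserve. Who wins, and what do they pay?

Vickrey auction (reserve price $59,500): the highest bid at or above the reserve wins and pays the larger of the second-highest bid and the reserve.
Bids ranked: 60,000 (Stratus) > 57,000 (Vantage) > 48,500 (Onyx) > 44,000 (Calder) > 35,000 (Verdant) > 33,500 (Rook) > …
Highest eligible bid: Stratus at $60,000.
max(second-highest $57,000, reserve $59,500) = $59,500.

Stratus pays $59,500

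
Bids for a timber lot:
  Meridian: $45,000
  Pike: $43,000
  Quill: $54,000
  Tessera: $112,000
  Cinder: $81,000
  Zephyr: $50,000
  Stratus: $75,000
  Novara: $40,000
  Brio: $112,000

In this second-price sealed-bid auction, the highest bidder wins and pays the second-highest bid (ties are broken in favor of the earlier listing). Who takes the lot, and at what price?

Tessera pays $112,000

Bids in order: 112,000 (Tessera) > 112,000 (Brio) > 81,000 (Cinder) > 75,000 (Stratus) > 54,000 (Quill) > 50,000 (Zephyr) > …
Tessera and Brio tie at $112,000; tie-break gives it to Tessera.
Tessera wins with the highest bid; price is set by the runner-up at $112,000.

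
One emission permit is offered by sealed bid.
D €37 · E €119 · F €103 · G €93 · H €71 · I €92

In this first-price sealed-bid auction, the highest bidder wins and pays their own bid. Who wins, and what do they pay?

E pays €119

Bids ranked: 119 (E) > 103 (F) > 93 (G) > 92 (I) > 71 (H) > 37 (D)
E is highest → pays own bid, €119.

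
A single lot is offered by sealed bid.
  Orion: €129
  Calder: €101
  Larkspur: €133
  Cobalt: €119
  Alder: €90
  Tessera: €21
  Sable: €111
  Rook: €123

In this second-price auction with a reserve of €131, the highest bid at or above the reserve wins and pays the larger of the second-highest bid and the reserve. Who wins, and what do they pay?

Sorting bids: 133 (Larkspur) > 129 (Orion) > 123 (Rook) > 119 (Cobalt) > 111 (Sable) > 101 (Calder) > …
Highest eligible bid: Larkspur at €133.
Second-highest bid €129 is below the reserve €131, so the reserve binds → payment €131.

Larkspur pays €131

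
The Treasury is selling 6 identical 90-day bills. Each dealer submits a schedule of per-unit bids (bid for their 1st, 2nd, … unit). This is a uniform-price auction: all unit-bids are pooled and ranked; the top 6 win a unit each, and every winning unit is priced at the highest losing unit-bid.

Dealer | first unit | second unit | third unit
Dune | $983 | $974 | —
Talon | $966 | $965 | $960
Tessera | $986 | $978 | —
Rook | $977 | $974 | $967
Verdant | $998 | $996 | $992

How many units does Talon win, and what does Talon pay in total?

Talon: 0 units, pays $0

All unit-bids, highest first — top 6: 998 (Verdant-1), 996 (Verdant-2), 992 (Verdant-3), 986 (Tessera-1), 983 (Dune-1), 978 (Tessera-2)
Highest rejected unit-bid = $977.
Talon wins 0 unit(s) at $977 each.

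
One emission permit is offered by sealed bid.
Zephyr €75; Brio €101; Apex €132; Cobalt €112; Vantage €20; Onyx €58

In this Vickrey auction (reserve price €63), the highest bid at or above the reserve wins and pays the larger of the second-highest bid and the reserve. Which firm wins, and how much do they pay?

Apex pays €112

Bids ranked: 132 (Apex) > 112 (Cobalt) > 101 (Brio) > 75 (Zephyr) > 58 (Onyx) > 20 (Vantage)
Highest eligible bid: Apex at €132.
Second-highest bid €112 exceeds the reserve €63 → payment €112.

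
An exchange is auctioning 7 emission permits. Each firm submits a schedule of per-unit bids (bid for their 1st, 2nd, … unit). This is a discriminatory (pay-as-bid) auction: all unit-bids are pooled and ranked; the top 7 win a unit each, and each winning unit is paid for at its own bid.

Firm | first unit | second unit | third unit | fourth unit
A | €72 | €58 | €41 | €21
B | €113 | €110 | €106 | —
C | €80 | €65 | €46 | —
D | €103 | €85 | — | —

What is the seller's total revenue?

Total revenue: €669

All unit-bids, highest first — top 7: 113 (B-1), 110 (B-2), 106 (B-3), 103 (D-1), 85 (D-2), 80 (C-1), 72 (A-1)
Next rejected bid: €65 (not a price — pay-as-bid).
Each winning unit pays its own bid.
Revenue = 113 + 110 + 106 + 103 + 85 + 80 + 72 = €669.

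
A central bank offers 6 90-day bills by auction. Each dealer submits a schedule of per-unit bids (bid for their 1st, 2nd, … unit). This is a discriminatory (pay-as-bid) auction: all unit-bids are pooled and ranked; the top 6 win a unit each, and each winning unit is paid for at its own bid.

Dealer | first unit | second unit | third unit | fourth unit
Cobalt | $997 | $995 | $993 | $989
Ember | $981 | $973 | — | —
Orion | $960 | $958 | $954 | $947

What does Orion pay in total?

Merging the schedules and taking the best 6: 997 (Cobalt-1), 995 (Cobalt-2), 993 (Cobalt-3), 989 (Cobalt-4), 981 (Ember-1), 973 (Ember-2)
Next rejected bid: $960 (not a price — pay-as-bid).
Orion wins no units.

Orion pays $0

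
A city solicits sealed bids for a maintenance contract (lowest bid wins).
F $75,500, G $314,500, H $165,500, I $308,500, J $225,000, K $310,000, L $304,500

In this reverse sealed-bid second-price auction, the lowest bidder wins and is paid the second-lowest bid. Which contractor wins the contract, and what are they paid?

F is paid $165,500

Bids in order: 75,500 (F) < 165,500 (H) < 225,000 (J) < 304,500 (L) < 308,500 (I) < 310,000 (K) < …
F wins with the lowest bid; price is set by the runner-up at $165,500.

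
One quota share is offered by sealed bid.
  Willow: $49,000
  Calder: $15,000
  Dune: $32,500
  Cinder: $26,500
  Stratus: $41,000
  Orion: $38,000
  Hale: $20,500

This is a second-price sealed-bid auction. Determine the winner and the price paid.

Willow pays $41,000

Bids ranked: 49,000 (Willow) > 41,000 (Stratus) > 38,000 (Orion) > 32,500 (Dune) > 26,500 (Cinder) > 20,500 (Hale) > …
Willow wins with the highest bid; price is set by the runner-up at $41,000.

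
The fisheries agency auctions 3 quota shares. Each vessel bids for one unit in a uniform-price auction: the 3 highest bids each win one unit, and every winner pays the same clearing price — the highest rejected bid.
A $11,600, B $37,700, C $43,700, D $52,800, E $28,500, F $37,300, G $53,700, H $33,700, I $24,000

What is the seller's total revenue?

Total revenue: $113,100

Sorting: 53,700 (G), 52,800 (D), 43,700 (C), 37,700 (B), 37,300 (F), …
Top 3: G, D, C.
Highest unsuccessful bid: $37,700 → clearing price.
Total revenue = 3 × $37,700 = $113,100.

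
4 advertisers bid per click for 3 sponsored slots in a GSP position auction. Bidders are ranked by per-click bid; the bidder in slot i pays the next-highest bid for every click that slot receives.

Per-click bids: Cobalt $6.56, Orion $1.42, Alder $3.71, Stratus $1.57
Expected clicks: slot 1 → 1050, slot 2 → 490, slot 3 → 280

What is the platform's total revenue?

Total revenue: $5062.40

Per-click bids in order: $6.56 (Cobalt) > $3.71 (Alder) > $1.57 (Stratus) > $1.42 (Orion)
Slot 1: Cobalt pays $3.71 × 1050 = $3895.50
Slot 2: Alder pays $1.57 × 490 = $769.30
Slot 3: Stratus pays $1.42 × 280 = $397.60
Total = $5062.40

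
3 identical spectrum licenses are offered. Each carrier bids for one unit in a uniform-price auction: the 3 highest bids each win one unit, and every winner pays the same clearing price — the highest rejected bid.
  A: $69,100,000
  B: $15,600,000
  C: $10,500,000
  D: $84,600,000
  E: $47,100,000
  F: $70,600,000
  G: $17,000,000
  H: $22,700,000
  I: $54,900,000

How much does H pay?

Bids ranked high→low: 84,600,000 (D), 70,600,000 (F), 69,100,000 (A), 54,900,000 (I), 47,100,000 (E), …
The 3 highest are D, F, A.
Highest unsuccessful bid: $54,900,000 → clearing price.
H does not win → pays $0.

H pays $0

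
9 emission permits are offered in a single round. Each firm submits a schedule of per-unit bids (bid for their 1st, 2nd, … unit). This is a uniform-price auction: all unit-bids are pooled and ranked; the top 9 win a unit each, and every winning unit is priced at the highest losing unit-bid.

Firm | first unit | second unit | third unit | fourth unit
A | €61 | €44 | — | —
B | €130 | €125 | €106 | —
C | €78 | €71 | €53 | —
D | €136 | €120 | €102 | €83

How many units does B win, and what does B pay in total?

Pooled unit-bids ranked (top 9): 136 (D-1), 130 (B-1), 125 (B-2), 120 (D-2), 106 (B-3), 102 (D-3), 83 (D-4), 78 (C-1), 71 (C-2)
Highest rejected unit-bid = €61.
B wins 3 unit(s) at €61 each.

B: 3 units, pays €183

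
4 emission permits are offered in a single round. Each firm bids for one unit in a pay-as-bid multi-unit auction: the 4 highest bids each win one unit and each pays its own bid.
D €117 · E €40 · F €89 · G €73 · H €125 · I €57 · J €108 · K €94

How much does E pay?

Sorting: 125 (H), 117 (D), 108 (J), 94 (K), 89 (F), 73 (G), …
Top 4: H, D, J, K.
E does not win → €0.

E pays €0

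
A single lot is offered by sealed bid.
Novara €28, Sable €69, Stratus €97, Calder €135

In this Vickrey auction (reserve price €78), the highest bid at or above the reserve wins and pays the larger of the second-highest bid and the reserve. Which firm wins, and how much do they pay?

Sorting bids: 135 (Calder) > 97 (Stratus) > 69 (Sable) > 28 (Novara)
Calder has the top bid at or above the reserve (€135).
max(second-highest €97, reserve €78) = €97; the reserve does not bind.

Calder pays €97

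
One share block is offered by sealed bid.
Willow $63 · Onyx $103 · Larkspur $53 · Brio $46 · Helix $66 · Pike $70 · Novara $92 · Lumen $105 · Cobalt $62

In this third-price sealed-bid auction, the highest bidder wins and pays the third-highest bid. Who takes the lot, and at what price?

Bids ranked: 105 (Lumen) > 103 (Onyx) > 92 (Novara) > 70 (Pike) > 66 (Helix) > 63 (Willow) > …
Lumen is highest; pays the third-highest bid, $92.

Lumen pays $92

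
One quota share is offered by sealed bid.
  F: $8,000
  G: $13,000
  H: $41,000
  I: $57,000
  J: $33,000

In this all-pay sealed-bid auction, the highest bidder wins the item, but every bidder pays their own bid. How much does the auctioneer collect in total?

Rule: the highest bidder wins the item, but every bidder pays their own bid.
Sorting bids: 57,000 (I) > 41,000 (H) > 33,000 (J) > 13,000 (G) > 8,000 (F)
I wins with the top bid; all bids are sunk regardless.
Every bidder forfeits their bid regardless of winning.
Revenue = 8,000 + 13,000 + 41,000 + 57,000 + 33,000 = $152,000.

Total revenue: $152,000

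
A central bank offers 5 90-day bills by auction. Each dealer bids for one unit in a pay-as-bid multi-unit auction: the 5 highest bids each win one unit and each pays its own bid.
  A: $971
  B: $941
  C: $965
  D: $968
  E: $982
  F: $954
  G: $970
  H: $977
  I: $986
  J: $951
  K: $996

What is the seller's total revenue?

Bids ranked high→low: 996 (K), 986 (I), 982 (E), 977 (H), 971 (A), 970 (G), 968 (D), …
The 5 highest are K, I, E, H, A.
Total revenue = 996 + 986 + 982 + 977 + 971 = $4,912.

Total revenue: $4,912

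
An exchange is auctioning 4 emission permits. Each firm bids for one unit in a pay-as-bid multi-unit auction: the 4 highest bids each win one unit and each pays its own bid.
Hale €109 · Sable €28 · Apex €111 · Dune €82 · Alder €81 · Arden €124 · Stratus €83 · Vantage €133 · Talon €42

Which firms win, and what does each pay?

Sorting: 133 (Vantage), 124 (Arden), 111 (Apex), 109 (Hale), 83 (Stratus), 82 (Dune), …
The 4 highest are Vantage, Arden, Apex, Hale.
Each winner pays its own bid: Vantage €133, Arden €124, Apex €111, Hale €109.

Vantage €133, Arden €124, Apex €111, Hale €109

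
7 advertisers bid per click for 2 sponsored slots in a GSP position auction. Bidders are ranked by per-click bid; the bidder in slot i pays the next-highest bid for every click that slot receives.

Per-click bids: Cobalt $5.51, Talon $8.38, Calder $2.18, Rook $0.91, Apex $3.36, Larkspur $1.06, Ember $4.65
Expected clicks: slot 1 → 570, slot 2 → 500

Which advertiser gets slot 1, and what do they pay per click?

Per-click bids in order: $8.38 (Talon) > $5.51 (Cobalt) > $4.65 (Ember) > …
Slot 1 goes to the first-ranked bidder, Talon, who pays the next bid down: $5.51/click.

Talon; $5.51 per click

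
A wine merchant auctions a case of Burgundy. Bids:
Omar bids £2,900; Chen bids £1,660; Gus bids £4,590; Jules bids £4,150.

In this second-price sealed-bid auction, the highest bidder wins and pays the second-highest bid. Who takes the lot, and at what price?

Gus pays £4,150

Second-price sealed-bid auction: the highest bidder wins and pays the second-highest bid.
Bids ranked: 4,590 (Gus) > 4,150 (Jules) > 2,900 (Omar) > 1,660 (Chen)
Second-price: Gus pays Jules's bid of £4,150.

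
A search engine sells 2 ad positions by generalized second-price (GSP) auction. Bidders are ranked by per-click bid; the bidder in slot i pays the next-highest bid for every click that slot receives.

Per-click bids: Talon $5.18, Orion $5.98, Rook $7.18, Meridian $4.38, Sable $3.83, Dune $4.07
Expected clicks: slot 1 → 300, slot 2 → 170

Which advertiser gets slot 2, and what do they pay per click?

Per-click bids in order: $7.18 (Rook) > $5.98 (Orion) > $5.18 (Talon) > …
Slot 2 goes to the second-ranked bidder, Orion, who pays the next bid down: $5.18/click.

Orion; $5.18 per click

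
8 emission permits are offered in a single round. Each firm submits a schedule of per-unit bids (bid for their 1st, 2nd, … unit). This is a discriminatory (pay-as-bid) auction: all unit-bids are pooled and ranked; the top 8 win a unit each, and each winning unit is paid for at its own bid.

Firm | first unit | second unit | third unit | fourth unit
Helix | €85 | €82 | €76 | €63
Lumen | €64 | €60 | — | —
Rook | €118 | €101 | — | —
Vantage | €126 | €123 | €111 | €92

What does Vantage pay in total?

Merging the schedules and taking the best 8: 126 (Vantage-1), 123 (Vantage-2), 118 (Rook-1), 111 (Vantage-3), 101 (Rook-2), 92 (Vantage-4), 85 (Helix-1), 82 (Helix-2)
Next rejected bid: €76 (not a price — pay-as-bid).
Vantage's winning unit-bids: 126 + 123 + 111 + 92 = €452.

Vantage pays €452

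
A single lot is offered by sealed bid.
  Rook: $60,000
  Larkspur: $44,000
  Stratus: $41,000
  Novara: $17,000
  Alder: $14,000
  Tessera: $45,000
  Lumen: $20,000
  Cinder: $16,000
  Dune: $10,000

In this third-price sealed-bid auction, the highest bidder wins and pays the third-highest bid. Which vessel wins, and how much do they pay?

Bids ranked: 60,000 (Rook) > 45,000 (Tessera) > 44,000 (Larkspur) > 41,000 (Stratus) > 20,000 (Lumen) > 17,000 (Novara) > …
Rook is highest; pays the third-highest bid, $44,000.

Rook pays $44,000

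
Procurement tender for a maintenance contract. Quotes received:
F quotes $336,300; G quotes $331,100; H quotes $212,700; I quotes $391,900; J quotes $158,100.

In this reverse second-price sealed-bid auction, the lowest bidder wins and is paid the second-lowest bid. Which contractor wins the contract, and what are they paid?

Bids ranked: 158,100 (J) < 212,700 (H) < 331,100 (G) < 336,300 (F) < 391,900 (I)
Second-price: J is paid H's bid of $212,700.

J is paid $212,700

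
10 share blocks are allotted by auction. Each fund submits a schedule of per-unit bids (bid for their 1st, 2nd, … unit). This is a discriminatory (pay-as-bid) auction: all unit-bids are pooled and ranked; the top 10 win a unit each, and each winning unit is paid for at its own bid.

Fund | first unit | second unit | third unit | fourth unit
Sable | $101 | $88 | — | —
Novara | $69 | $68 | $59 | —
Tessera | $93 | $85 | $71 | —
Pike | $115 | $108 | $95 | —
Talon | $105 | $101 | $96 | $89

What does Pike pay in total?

All unit-bids, highest first — top 10: 115 (Pike-1), 108 (Pike-2), 105 (Talon-1), 101 (Sable-1), 101 (Talon-2), 96 (Talon-3), 95 (Pike-3), 93 (Tessera-1), 89 (Talon-4), 88 (Sable-2)
Next rejected bid: $85 (not a price — pay-as-bid).
Pike's winning unit-bids: 115 + 108 + 95 = $318.

Pike pays $318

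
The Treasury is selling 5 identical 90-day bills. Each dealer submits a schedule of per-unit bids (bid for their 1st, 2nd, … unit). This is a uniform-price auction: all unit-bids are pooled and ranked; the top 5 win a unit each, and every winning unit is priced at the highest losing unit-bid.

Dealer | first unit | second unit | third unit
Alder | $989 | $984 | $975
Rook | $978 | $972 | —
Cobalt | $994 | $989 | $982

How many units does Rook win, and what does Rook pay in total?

Rook: 0 units, pays $0

Merging the schedules and taking the best 5: 994 (Cobalt-1), 989 (Alder-1), 989 (Cobalt-2), 984 (Alder-2), 982 (Cobalt-3)
Highest rejected unit-bid = $978.
Rook wins 0 unit(s) at $978 each.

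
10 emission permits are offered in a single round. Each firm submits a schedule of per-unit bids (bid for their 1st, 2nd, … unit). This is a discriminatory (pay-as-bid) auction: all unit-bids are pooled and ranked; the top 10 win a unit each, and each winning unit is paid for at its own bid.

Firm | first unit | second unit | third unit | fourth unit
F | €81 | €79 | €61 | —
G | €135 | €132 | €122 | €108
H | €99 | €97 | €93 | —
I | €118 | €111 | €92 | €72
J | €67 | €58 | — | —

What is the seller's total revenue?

All unit-bids, highest first — top 10: 135 (G-1), 132 (G-2), 122 (G-3), 118 (I-1), 111 (I-2), 108 (G-4), 99 (H-1), 97 (H-2), 93 (H-3), 92 (I-3)
Next rejected bid: €81 (not a price — pay-as-bid).
Each winning unit pays its own bid.
Revenue = 135 + 132 + 122 + 118 + 111 + 108 + 99 + 97 + 93 + 92 = €1,107.

Total revenue: €1,107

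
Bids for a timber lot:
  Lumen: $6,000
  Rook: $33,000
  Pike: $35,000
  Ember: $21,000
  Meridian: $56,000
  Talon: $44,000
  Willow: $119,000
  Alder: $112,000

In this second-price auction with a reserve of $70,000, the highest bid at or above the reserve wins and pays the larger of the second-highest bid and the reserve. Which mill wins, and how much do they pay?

Rule: the highest bid at or above the reserve wins and pays the larger of the second-highest bid and the reserve.
Bids ranked: 119,000 (Willow) > 112,000 (Alder) > 56,000 (Meridian) > 44,000 (Talon) > 35,000 (Pike) > 33,000 (Rook) > …
Highest eligible bid: Willow at $119,000.
max(second-highest $112,000, reserve $70,000) = $112,000; the reserve does not bind.

Willow pays $112,000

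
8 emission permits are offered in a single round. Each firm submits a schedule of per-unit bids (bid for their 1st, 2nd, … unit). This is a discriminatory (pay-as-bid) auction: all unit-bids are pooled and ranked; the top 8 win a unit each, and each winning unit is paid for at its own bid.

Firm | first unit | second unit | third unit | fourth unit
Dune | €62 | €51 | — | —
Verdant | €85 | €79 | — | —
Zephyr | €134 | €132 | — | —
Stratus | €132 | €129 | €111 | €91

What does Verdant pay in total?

Pooled unit-bids ranked (top 8): 134 (Zephyr-1), 132 (Zephyr-2), 132 (Stratus-1), 129 (Stratus-2), 111 (Stratus-3), 91 (Stratus-4), 85 (Verdant-1), 79 (Verdant-2)
Next rejected bid: €62 (not a price — pay-as-bid).
Verdant's winning unit-bids: 85 + 79 = €164.

Verdant pays €164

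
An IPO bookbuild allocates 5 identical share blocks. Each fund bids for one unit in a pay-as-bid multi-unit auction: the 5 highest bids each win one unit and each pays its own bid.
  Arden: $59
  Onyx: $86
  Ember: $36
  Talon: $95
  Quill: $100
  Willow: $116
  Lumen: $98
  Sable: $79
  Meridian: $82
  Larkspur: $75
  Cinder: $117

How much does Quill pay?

Quill pays $100

Sorting: 117 (Cinder), 116 (Willow), 100 (Quill), 98 (Lumen), 95 (Talon), 86 (Onyx), 82 (Meridian), …
Top 5: Cinder, Willow, Quill, Lumen, Talon.
Quill wins → own bid $100.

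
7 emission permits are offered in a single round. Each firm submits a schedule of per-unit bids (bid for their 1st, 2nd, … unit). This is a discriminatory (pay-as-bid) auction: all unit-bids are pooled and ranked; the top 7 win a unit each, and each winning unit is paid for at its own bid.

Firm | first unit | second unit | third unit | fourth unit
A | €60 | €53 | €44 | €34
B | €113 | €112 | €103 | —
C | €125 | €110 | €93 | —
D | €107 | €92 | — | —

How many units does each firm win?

All unit-bids, highest first — top 7: 125 (C-1), 113 (B-1), 112 (B-2), 110 (C-2), 107 (D-1), 103 (B-3), 93 (C-3)
Next rejected bid: €92 (not a price — pay-as-bid).
Allocation: B 3, C 3, D 1.

B 3, C 3, D 1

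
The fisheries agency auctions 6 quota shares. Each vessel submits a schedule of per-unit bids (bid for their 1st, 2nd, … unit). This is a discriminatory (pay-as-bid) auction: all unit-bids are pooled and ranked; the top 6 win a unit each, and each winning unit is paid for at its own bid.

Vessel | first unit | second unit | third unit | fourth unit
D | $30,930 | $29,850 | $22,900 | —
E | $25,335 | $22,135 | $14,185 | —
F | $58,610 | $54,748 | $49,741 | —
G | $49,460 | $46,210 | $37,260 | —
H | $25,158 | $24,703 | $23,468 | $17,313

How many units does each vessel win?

Pooled unit-bids ranked (top 6): 58,610 (F-1), 54,748 (F-2), 49,741 (F-3), 49,460 (G-1), 46,210 (G-2), 37,260 (G-3)
Next rejected bid: $30,930 (not a price — pay-as-bid).
Allocation: F 3, G 3.

F 3, G 3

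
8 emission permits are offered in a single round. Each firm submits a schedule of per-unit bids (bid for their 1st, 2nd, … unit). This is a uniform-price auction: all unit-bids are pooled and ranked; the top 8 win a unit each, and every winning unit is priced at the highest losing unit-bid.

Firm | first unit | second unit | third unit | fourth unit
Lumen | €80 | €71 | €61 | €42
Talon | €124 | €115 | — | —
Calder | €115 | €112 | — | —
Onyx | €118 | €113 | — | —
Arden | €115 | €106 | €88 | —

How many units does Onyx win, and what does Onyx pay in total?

Onyx: 2 units, pays €176

Merging the schedules and taking the best 8: 124 (Talon-1), 118 (Onyx-1), 115 (Talon-2), 115 (Calder-1), 115 (Arden-1), 113 (Onyx-2), 112 (Calder-2), 106 (Arden-2)
Highest rejected unit-bid = €88.
Onyx wins 2 unit(s) at €88 each.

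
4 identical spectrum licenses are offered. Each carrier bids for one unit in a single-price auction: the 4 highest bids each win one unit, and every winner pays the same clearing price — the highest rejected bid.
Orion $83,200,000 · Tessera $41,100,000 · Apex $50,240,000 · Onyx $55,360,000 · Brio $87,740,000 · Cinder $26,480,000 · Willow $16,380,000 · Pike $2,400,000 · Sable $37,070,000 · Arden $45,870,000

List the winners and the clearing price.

Ordering the bids: 87,740,000 (Brio), 83,200,000 (Orion), 55,360,000 (Onyx), 50,240,000 (Apex), 45,870,000 (Arden), 41,100,000 (Tessera), …
The 4 highest are Brio, Orion, Onyx, Apex.
Clearing price = highest rejected bid = $45,870,000.

Brio, Orion, Onyx, Apex; each pays $45,870,000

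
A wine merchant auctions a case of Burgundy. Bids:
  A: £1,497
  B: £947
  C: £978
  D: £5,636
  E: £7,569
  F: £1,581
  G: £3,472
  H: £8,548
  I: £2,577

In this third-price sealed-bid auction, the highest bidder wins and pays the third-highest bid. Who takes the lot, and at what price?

Sorting bids: 8,548 (H) > 7,569 (E) > 5,636 (D) > 3,472 (G) > 2,577 (I) > 1,581 (F) > …
H wins; payment is bid #3 in the ranking = £5,636.

H pays £5,636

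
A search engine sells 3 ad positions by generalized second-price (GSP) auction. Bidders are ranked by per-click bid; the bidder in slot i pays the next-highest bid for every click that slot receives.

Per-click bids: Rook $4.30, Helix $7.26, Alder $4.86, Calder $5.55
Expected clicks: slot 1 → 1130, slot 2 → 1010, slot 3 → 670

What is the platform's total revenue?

Total revenue: $14061.10

Ranked by bid: $7.26 (Helix) > $5.55 (Calder) > $4.86 (Alder) > $4.30 (Rook)
Slot 1: Helix pays $5.55 × 1130 = $6271.50
Slot 2: Calder pays $4.86 × 1010 = $4908.60
Slot 3: Alder pays $4.30 × 670 = $2881.00
Total = $14061.10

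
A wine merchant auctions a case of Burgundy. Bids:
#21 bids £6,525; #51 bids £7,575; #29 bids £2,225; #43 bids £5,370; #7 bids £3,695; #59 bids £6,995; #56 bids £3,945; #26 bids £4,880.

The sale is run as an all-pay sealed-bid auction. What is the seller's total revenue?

Sorting bids: 7,575 (#51) > 6,995 (#59) > 6,525 (#21) > 5,370 (#43) > 4,880 (#26) > 3,945 (#56) > …
Every bidder forfeits their bid regardless of winning.
Revenue = 6,525 + 7,575 + 2,225 + 5,370 + 3,695 + 6,995 + 3,945 + 4,880 = £41,210.

Total revenue: £41,210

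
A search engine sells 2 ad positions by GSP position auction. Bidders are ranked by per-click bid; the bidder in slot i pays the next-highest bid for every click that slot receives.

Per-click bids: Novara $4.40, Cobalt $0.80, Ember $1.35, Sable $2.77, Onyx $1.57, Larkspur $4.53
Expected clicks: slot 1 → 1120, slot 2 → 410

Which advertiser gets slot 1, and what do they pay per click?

Larkspur; $4.40 per click

Ranked by bid: $4.53 (Larkspur) > $4.40 (Novara) > $2.77 (Sable) > …
Slot 1 goes to the first-ranked bidder, Larkspur, who pays the next bid down: $4.40/click.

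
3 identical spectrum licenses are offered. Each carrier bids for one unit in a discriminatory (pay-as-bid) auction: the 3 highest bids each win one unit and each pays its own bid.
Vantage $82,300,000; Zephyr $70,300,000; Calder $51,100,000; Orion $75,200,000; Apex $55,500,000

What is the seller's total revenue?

Bids ranked high→low: 82,300,000 (Vantage), 75,200,000 (Orion), 70,300,000 (Zephyr), 55,500,000 (Apex), 51,100,000 (Calder)
Top 3: Vantage, Orion, Zephyr.
Total revenue = 82,300,000 + 75,200,000 + 70,300,000 = $227,800,000.

Total revenue: $227,800,000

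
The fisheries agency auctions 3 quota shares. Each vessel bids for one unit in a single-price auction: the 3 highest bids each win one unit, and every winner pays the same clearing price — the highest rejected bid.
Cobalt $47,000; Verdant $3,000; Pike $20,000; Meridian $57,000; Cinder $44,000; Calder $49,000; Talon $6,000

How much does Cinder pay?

Sorting: 57,000 (Meridian), 49,000 (Calder), 47,000 (Cobalt), 44,000 (Cinder), 20,000 (Pike), …
Top 3: Meridian, Calder, Cobalt.
First losing bid is Cinder's $44,000, which sets the uniform price.
Cinder does not win → pays $0.

Cinder pays $0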